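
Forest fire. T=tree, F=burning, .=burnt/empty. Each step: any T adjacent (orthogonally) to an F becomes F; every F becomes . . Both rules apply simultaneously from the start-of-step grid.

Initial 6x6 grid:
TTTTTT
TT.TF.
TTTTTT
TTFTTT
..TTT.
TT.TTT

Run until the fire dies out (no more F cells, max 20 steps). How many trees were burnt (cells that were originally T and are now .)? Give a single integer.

Step 1: +7 fires, +2 burnt (F count now 7)
Step 2: +8 fires, +7 burnt (F count now 8)
Step 3: +6 fires, +8 burnt (F count now 6)
Step 4: +3 fires, +6 burnt (F count now 3)
Step 5: +2 fires, +3 burnt (F count now 2)
Step 6: +0 fires, +2 burnt (F count now 0)
Fire out after step 6
Initially T: 28, now '.': 34
Total burnt (originally-T cells now '.'): 26

Answer: 26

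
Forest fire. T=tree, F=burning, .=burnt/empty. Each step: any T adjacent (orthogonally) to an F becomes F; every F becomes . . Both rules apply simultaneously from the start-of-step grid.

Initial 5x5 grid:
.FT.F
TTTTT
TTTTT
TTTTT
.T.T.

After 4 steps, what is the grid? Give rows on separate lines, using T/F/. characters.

Step 1: 3 trees catch fire, 2 burn out
  ..F..
  TFTTF
  TTTTT
  TTTTT
  .T.T.
Step 2: 5 trees catch fire, 3 burn out
  .....
  F.FF.
  TFTTF
  TTTTT
  .T.T.
Step 3: 5 trees catch fire, 5 burn out
  .....
  .....
  F.FF.
  TFTTF
  .T.T.
Step 4: 4 trees catch fire, 5 burn out
  .....
  .....
  .....
  F.FF.
  .F.T.

.....
.....
.....
F.FF.
.F.T.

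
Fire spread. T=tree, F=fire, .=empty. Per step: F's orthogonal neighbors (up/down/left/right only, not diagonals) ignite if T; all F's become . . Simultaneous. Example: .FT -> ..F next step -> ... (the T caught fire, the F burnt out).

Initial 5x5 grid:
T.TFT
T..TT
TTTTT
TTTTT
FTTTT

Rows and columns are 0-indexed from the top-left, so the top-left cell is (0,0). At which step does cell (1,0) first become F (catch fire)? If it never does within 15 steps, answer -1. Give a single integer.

Step 1: cell (1,0)='T' (+5 fires, +2 burnt)
Step 2: cell (1,0)='T' (+5 fires, +5 burnt)
Step 3: cell (1,0)='F' (+7 fires, +5 burnt)
  -> target ignites at step 3
Step 4: cell (1,0)='.' (+3 fires, +7 burnt)
Step 5: cell (1,0)='.' (+0 fires, +3 burnt)
  fire out at step 5

3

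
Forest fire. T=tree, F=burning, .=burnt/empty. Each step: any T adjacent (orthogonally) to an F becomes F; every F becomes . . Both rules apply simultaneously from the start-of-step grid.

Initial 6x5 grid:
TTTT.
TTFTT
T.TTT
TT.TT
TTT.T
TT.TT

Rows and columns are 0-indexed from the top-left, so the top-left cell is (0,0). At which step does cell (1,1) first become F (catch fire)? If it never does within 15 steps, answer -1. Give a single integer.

Step 1: cell (1,1)='F' (+4 fires, +1 burnt)
  -> target ignites at step 1
Step 2: cell (1,1)='.' (+5 fires, +4 burnt)
Step 3: cell (1,1)='.' (+4 fires, +5 burnt)
Step 4: cell (1,1)='.' (+2 fires, +4 burnt)
Step 5: cell (1,1)='.' (+3 fires, +2 burnt)
Step 6: cell (1,1)='.' (+3 fires, +3 burnt)
Step 7: cell (1,1)='.' (+3 fires, +3 burnt)
Step 8: cell (1,1)='.' (+0 fires, +3 burnt)
  fire out at step 8

1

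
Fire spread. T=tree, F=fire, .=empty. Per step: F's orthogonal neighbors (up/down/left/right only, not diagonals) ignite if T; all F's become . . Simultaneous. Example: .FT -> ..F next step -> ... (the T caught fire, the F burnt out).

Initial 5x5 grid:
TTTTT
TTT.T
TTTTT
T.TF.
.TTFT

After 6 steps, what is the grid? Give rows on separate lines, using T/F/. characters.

Step 1: 4 trees catch fire, 2 burn out
  TTTTT
  TTT.T
  TTTFT
  T.F..
  .TF.F
Step 2: 3 trees catch fire, 4 burn out
  TTTTT
  TTT.T
  TTF.F
  T....
  .F...
Step 3: 3 trees catch fire, 3 burn out
  TTTTT
  TTF.F
  TF...
  T....
  .....
Step 4: 4 trees catch fire, 3 burn out
  TTFTF
  TF...
  F....
  T....
  .....
Step 5: 4 trees catch fire, 4 burn out
  TF.F.
  F....
  .....
  F....
  .....
Step 6: 1 trees catch fire, 4 burn out
  F....
  .....
  .....
  .....
  .....

F....
.....
.....
.....
.....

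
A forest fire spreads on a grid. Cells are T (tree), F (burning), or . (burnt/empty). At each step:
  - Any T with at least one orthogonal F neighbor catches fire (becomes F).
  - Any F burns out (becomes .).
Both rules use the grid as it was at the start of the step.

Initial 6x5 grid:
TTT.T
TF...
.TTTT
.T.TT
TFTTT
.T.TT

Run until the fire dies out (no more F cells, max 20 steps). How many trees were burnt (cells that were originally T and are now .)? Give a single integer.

Step 1: +7 fires, +2 burnt (F count now 7)
Step 2: +4 fires, +7 burnt (F count now 4)
Step 3: +4 fires, +4 burnt (F count now 4)
Step 4: +3 fires, +4 burnt (F count now 3)
Step 5: +0 fires, +3 burnt (F count now 0)
Fire out after step 5
Initially T: 19, now '.': 29
Total burnt (originally-T cells now '.'): 18

Answer: 18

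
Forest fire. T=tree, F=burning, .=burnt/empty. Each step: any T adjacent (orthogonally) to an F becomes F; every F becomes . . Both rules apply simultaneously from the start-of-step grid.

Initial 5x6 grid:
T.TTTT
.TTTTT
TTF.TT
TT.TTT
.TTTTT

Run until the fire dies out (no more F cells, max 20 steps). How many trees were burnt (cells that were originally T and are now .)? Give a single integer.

Answer: 23

Derivation:
Step 1: +2 fires, +1 burnt (F count now 2)
Step 2: +5 fires, +2 burnt (F count now 5)
Step 3: +4 fires, +5 burnt (F count now 4)
Step 4: +4 fires, +4 burnt (F count now 4)
Step 5: +4 fires, +4 burnt (F count now 4)
Step 6: +3 fires, +4 burnt (F count now 3)
Step 7: +1 fires, +3 burnt (F count now 1)
Step 8: +0 fires, +1 burnt (F count now 0)
Fire out after step 8
Initially T: 24, now '.': 29
Total burnt (originally-T cells now '.'): 23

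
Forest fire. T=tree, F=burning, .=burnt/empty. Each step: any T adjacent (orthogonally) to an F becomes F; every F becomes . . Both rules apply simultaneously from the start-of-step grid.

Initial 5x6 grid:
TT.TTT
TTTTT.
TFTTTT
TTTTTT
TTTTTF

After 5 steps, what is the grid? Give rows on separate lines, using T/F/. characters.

Step 1: 6 trees catch fire, 2 burn out
  TT.TTT
  TFTTT.
  F.FTTT
  TFTTTF
  TTTTF.
Step 2: 10 trees catch fire, 6 burn out
  TF.TTT
  F.FTT.
  ...FTF
  F.FTF.
  TFTF..
Step 3: 6 trees catch fire, 10 burn out
  F..TTT
  ...FT.
  ....F.
  ...F..
  F.F...
Step 4: 2 trees catch fire, 6 burn out
  ...FTT
  ....F.
  ......
  ......
  ......
Step 5: 1 trees catch fire, 2 burn out
  ....FT
  ......
  ......
  ......
  ......

....FT
......
......
......
......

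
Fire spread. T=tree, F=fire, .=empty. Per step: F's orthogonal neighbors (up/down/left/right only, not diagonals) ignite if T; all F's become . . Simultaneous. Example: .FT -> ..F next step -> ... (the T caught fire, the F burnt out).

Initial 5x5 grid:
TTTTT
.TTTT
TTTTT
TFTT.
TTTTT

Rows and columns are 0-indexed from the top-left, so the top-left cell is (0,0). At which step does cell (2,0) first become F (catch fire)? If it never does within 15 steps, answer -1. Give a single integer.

Step 1: cell (2,0)='T' (+4 fires, +1 burnt)
Step 2: cell (2,0)='F' (+6 fires, +4 burnt)
  -> target ignites at step 2
Step 3: cell (2,0)='.' (+4 fires, +6 burnt)
Step 4: cell (2,0)='.' (+5 fires, +4 burnt)
Step 5: cell (2,0)='.' (+2 fires, +5 burnt)
Step 6: cell (2,0)='.' (+1 fires, +2 burnt)
Step 7: cell (2,0)='.' (+0 fires, +1 burnt)
  fire out at step 7

2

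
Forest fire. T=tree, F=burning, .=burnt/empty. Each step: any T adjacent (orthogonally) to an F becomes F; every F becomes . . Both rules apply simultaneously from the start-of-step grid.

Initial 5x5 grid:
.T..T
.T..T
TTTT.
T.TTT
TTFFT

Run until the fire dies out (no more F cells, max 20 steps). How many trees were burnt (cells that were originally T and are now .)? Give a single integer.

Answer: 13

Derivation:
Step 1: +4 fires, +2 burnt (F count now 4)
Step 2: +4 fires, +4 burnt (F count now 4)
Step 3: +2 fires, +4 burnt (F count now 2)
Step 4: +2 fires, +2 burnt (F count now 2)
Step 5: +1 fires, +2 burnt (F count now 1)
Step 6: +0 fires, +1 burnt (F count now 0)
Fire out after step 6
Initially T: 15, now '.': 23
Total burnt (originally-T cells now '.'): 13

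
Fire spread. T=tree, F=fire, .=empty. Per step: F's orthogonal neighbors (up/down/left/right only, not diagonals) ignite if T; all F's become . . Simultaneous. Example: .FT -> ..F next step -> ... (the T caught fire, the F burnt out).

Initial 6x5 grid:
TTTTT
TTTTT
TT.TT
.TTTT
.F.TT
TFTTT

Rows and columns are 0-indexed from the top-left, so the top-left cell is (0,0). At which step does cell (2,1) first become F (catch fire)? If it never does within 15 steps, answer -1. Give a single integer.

Step 1: cell (2,1)='T' (+3 fires, +2 burnt)
Step 2: cell (2,1)='F' (+3 fires, +3 burnt)
  -> target ignites at step 2
Step 3: cell (2,1)='.' (+5 fires, +3 burnt)
Step 4: cell (2,1)='.' (+6 fires, +5 burnt)
Step 5: cell (2,1)='.' (+4 fires, +6 burnt)
Step 6: cell (2,1)='.' (+2 fires, +4 burnt)
Step 7: cell (2,1)='.' (+1 fires, +2 burnt)
Step 8: cell (2,1)='.' (+0 fires, +1 burnt)
  fire out at step 8

2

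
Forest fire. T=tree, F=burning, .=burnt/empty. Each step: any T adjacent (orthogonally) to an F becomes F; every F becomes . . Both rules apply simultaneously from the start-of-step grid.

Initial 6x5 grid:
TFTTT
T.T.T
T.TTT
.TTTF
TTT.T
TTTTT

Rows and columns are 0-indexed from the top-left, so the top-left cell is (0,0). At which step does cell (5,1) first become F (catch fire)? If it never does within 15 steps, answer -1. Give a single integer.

Step 1: cell (5,1)='T' (+5 fires, +2 burnt)
Step 2: cell (5,1)='T' (+7 fires, +5 burnt)
Step 3: cell (5,1)='T' (+6 fires, +7 burnt)
Step 4: cell (5,1)='T' (+2 fires, +6 burnt)
Step 5: cell (5,1)='F' (+2 fires, +2 burnt)
  -> target ignites at step 5
Step 6: cell (5,1)='.' (+1 fires, +2 burnt)
Step 7: cell (5,1)='.' (+0 fires, +1 burnt)
  fire out at step 7

5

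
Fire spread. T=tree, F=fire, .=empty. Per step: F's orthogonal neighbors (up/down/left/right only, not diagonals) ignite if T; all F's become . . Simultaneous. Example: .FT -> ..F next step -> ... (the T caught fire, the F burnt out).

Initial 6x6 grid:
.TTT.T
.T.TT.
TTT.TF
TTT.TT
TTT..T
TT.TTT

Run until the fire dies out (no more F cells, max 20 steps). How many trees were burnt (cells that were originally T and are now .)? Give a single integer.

Answer: 24

Derivation:
Step 1: +2 fires, +1 burnt (F count now 2)
Step 2: +3 fires, +2 burnt (F count now 3)
Step 3: +2 fires, +3 burnt (F count now 2)
Step 4: +2 fires, +2 burnt (F count now 2)
Step 5: +2 fires, +2 burnt (F count now 2)
Step 6: +1 fires, +2 burnt (F count now 1)
Step 7: +1 fires, +1 burnt (F count now 1)
Step 8: +1 fires, +1 burnt (F count now 1)
Step 9: +3 fires, +1 burnt (F count now 3)
Step 10: +3 fires, +3 burnt (F count now 3)
Step 11: +3 fires, +3 burnt (F count now 3)
Step 12: +1 fires, +3 burnt (F count now 1)
Step 13: +0 fires, +1 burnt (F count now 0)
Fire out after step 13
Initially T: 25, now '.': 35
Total burnt (originally-T cells now '.'): 24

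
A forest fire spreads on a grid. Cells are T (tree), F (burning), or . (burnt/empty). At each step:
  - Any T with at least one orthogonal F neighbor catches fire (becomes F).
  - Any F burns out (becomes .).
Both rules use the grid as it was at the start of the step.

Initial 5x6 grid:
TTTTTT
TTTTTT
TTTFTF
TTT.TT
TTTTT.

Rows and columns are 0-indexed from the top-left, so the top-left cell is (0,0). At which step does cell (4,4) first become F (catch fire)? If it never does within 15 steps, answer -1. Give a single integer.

Step 1: cell (4,4)='T' (+5 fires, +2 burnt)
Step 2: cell (4,4)='T' (+7 fires, +5 burnt)
Step 3: cell (4,4)='F' (+7 fires, +7 burnt)
  -> target ignites at step 3
Step 4: cell (4,4)='.' (+5 fires, +7 burnt)
Step 5: cell (4,4)='.' (+2 fires, +5 burnt)
Step 6: cell (4,4)='.' (+0 fires, +2 burnt)
  fire out at step 6

3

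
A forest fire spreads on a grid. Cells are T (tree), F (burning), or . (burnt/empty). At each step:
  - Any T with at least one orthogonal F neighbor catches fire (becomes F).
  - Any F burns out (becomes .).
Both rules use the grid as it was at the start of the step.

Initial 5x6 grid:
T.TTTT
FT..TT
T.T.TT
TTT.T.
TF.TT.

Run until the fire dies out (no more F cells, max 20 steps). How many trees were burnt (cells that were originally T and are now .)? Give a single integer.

Answer: 8

Derivation:
Step 1: +5 fires, +2 burnt (F count now 5)
Step 2: +2 fires, +5 burnt (F count now 2)
Step 3: +1 fires, +2 burnt (F count now 1)
Step 4: +0 fires, +1 burnt (F count now 0)
Fire out after step 4
Initially T: 19, now '.': 19
Total burnt (originally-T cells now '.'): 8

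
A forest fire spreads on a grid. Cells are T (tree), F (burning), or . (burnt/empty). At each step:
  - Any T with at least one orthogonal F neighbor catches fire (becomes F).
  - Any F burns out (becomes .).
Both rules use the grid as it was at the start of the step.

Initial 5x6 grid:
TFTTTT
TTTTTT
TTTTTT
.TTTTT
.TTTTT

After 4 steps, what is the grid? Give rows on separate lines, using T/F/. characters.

Step 1: 3 trees catch fire, 1 burn out
  F.FTTT
  TFTTTT
  TTTTTT
  .TTTTT
  .TTTTT
Step 2: 4 trees catch fire, 3 burn out
  ...FTT
  F.FTTT
  TFTTTT
  .TTTTT
  .TTTTT
Step 3: 5 trees catch fire, 4 burn out
  ....FT
  ...FTT
  F.FTTT
  .FTTTT
  .TTTTT
Step 4: 5 trees catch fire, 5 burn out
  .....F
  ....FT
  ...FTT
  ..FTTT
  .FTTTT

.....F
....FT
...FTT
..FTTT
.FTTTT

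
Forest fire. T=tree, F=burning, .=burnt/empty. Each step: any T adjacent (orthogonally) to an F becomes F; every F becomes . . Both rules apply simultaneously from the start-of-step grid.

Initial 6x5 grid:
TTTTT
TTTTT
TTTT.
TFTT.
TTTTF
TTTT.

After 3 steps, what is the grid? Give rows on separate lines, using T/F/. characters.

Step 1: 5 trees catch fire, 2 burn out
  TTTTT
  TTTTT
  TFTT.
  F.FT.
  TFTF.
  TTTT.
Step 2: 8 trees catch fire, 5 burn out
  TTTTT
  TFTTT
  F.FT.
  ...F.
  F.F..
  TFTF.
Step 3: 6 trees catch fire, 8 burn out
  TFTTT
  F.FTT
  ...F.
  .....
  .....
  F.F..

TFTTT
F.FTT
...F.
.....
.....
F.F..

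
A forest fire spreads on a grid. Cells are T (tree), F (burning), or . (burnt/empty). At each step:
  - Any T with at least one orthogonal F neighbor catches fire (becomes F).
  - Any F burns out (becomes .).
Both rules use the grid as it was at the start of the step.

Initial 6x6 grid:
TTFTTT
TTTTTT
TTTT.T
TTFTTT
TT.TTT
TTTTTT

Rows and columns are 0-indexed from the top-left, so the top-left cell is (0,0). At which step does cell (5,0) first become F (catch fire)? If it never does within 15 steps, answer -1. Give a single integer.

Step 1: cell (5,0)='T' (+6 fires, +2 burnt)
Step 2: cell (5,0)='T' (+10 fires, +6 burnt)
Step 3: cell (5,0)='T' (+9 fires, +10 burnt)
Step 4: cell (5,0)='F' (+6 fires, +9 burnt)
  -> target ignites at step 4
Step 5: cell (5,0)='.' (+1 fires, +6 burnt)
Step 6: cell (5,0)='.' (+0 fires, +1 burnt)
  fire out at step 6

4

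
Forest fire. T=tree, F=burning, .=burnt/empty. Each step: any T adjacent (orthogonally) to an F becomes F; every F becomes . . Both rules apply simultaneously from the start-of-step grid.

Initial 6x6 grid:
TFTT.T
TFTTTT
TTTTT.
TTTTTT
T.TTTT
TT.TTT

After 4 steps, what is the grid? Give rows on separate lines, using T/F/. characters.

Step 1: 5 trees catch fire, 2 burn out
  F.FT.T
  F.FTTT
  TFTTT.
  TTTTTT
  T.TTTT
  TT.TTT
Step 2: 5 trees catch fire, 5 burn out
  ...F.T
  ...FTT
  F.FTT.
  TFTTTT
  T.TTTT
  TT.TTT
Step 3: 4 trees catch fire, 5 burn out
  .....T
  ....FT
  ...FT.
  F.FTTT
  T.TTTT
  TT.TTT
Step 4: 5 trees catch fire, 4 burn out
  .....T
  .....F
  ....F.
  ...FTT
  F.FTTT
  TT.TTT

.....T
.....F
....F.
...FTT
F.FTTT
TT.TTT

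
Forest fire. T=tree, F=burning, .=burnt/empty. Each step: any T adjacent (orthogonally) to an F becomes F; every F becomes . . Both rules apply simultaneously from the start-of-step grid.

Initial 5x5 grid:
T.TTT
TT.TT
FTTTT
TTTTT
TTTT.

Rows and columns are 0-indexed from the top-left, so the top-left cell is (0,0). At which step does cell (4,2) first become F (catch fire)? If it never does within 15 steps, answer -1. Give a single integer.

Step 1: cell (4,2)='T' (+3 fires, +1 burnt)
Step 2: cell (4,2)='T' (+5 fires, +3 burnt)
Step 3: cell (4,2)='T' (+3 fires, +5 burnt)
Step 4: cell (4,2)='F' (+4 fires, +3 burnt)
  -> target ignites at step 4
Step 5: cell (4,2)='.' (+4 fires, +4 burnt)
Step 6: cell (4,2)='.' (+2 fires, +4 burnt)
Step 7: cell (4,2)='.' (+0 fires, +2 burnt)
  fire out at step 7

4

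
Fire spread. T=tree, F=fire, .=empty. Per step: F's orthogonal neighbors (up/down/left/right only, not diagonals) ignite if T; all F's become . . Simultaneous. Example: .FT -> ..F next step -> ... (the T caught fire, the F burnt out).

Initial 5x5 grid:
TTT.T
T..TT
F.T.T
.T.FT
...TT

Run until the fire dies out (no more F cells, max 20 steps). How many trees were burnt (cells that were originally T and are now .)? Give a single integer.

Answer: 11

Derivation:
Step 1: +3 fires, +2 burnt (F count now 3)
Step 2: +3 fires, +3 burnt (F count now 3)
Step 3: +2 fires, +3 burnt (F count now 2)
Step 4: +3 fires, +2 burnt (F count now 3)
Step 5: +0 fires, +3 burnt (F count now 0)
Fire out after step 5
Initially T: 13, now '.': 23
Total burnt (originally-T cells now '.'): 11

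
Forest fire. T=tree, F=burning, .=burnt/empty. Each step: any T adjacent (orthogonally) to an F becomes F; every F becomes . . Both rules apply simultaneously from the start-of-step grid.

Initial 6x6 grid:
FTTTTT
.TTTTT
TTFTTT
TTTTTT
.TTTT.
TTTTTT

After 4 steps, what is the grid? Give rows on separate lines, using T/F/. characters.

Step 1: 5 trees catch fire, 2 burn out
  .FTTTT
  .TFTTT
  TF.FTT
  TTFTTT
  .TTTT.
  TTTTTT
Step 2: 8 trees catch fire, 5 burn out
  ..FTTT
  .F.FTT
  F...FT
  TF.FTT
  .TFTT.
  TTTTTT
Step 3: 8 trees catch fire, 8 burn out
  ...FTT
  ....FT
  .....F
  F...FT
  .F.FT.
  TTFTTT
Step 4: 6 trees catch fire, 8 burn out
  ....FT
  .....F
  ......
  .....F
  ....F.
  TF.FTT

....FT
.....F
......
.....F
....F.
TF.FTT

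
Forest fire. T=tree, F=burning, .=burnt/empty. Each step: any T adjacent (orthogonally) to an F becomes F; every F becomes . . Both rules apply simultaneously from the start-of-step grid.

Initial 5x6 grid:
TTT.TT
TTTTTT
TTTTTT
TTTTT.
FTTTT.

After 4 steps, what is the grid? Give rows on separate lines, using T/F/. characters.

Step 1: 2 trees catch fire, 1 burn out
  TTT.TT
  TTTTTT
  TTTTTT
  FTTTT.
  .FTTT.
Step 2: 3 trees catch fire, 2 burn out
  TTT.TT
  TTTTTT
  FTTTTT
  .FTTT.
  ..FTT.
Step 3: 4 trees catch fire, 3 burn out
  TTT.TT
  FTTTTT
  .FTTTT
  ..FTT.
  ...FT.
Step 4: 5 trees catch fire, 4 burn out
  FTT.TT
  .FTTTT
  ..FTTT
  ...FT.
  ....F.

FTT.TT
.FTTTT
..FTTT
...FT.
....F.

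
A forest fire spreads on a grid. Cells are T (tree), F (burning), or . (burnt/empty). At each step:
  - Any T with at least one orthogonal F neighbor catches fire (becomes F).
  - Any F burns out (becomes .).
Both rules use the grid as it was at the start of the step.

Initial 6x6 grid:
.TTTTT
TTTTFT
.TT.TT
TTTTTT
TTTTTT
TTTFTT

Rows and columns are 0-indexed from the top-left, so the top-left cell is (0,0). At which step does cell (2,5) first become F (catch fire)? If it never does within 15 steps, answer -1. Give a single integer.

Step 1: cell (2,5)='T' (+7 fires, +2 burnt)
Step 2: cell (2,5)='F' (+10 fires, +7 burnt)
  -> target ignites at step 2
Step 3: cell (2,5)='.' (+8 fires, +10 burnt)
Step 4: cell (2,5)='.' (+5 fires, +8 burnt)
Step 5: cell (2,5)='.' (+1 fires, +5 burnt)
Step 6: cell (2,5)='.' (+0 fires, +1 burnt)
  fire out at step 6

2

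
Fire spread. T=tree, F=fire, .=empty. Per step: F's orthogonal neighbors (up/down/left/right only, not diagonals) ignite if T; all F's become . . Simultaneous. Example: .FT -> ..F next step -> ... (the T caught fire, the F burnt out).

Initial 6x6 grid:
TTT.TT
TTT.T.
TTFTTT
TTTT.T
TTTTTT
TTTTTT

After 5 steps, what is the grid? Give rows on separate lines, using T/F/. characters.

Step 1: 4 trees catch fire, 1 burn out
  TTT.TT
  TTF.T.
  TF.FTT
  TTFT.T
  TTTTTT
  TTTTTT
Step 2: 7 trees catch fire, 4 burn out
  TTF.TT
  TF..T.
  F...FT
  TF.F.T
  TTFTTT
  TTTTTT
Step 3: 8 trees catch fire, 7 burn out
  TF..TT
  F...F.
  .....F
  F....T
  TF.FTT
  TTFTTT
Step 4: 7 trees catch fire, 8 burn out
  F...FT
  ......
  ......
  .....F
  F...FT
  TF.FTT
Step 5: 4 trees catch fire, 7 burn out
  .....F
  ......
  ......
  ......
  .....F
  F...FT

.....F
......
......
......
.....F
F...FT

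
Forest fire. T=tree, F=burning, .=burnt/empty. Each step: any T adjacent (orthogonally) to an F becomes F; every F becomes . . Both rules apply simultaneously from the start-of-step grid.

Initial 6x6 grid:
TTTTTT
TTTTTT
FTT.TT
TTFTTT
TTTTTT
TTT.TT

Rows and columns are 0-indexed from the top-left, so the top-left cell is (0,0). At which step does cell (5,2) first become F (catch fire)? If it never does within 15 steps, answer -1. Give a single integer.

Step 1: cell (5,2)='T' (+7 fires, +2 burnt)
Step 2: cell (5,2)='F' (+8 fires, +7 burnt)
  -> target ignites at step 2
Step 3: cell (5,2)='.' (+8 fires, +8 burnt)
Step 4: cell (5,2)='.' (+5 fires, +8 burnt)
Step 5: cell (5,2)='.' (+3 fires, +5 burnt)
Step 6: cell (5,2)='.' (+1 fires, +3 burnt)
Step 7: cell (5,2)='.' (+0 fires, +1 burnt)
  fire out at step 7

2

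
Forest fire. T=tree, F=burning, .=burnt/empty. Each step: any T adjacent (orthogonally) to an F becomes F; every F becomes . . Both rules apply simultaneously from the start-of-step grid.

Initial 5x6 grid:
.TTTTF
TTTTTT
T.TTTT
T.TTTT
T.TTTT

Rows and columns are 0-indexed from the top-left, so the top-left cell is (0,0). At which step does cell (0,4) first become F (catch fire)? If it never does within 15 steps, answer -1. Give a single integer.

Step 1: cell (0,4)='F' (+2 fires, +1 burnt)
  -> target ignites at step 1
Step 2: cell (0,4)='.' (+3 fires, +2 burnt)
Step 3: cell (0,4)='.' (+4 fires, +3 burnt)
Step 4: cell (0,4)='.' (+5 fires, +4 burnt)
Step 5: cell (0,4)='.' (+4 fires, +5 burnt)
Step 6: cell (0,4)='.' (+3 fires, +4 burnt)
Step 7: cell (0,4)='.' (+2 fires, +3 burnt)
Step 8: cell (0,4)='.' (+1 fires, +2 burnt)
Step 9: cell (0,4)='.' (+1 fires, +1 burnt)
Step 10: cell (0,4)='.' (+0 fires, +1 burnt)
  fire out at step 10

1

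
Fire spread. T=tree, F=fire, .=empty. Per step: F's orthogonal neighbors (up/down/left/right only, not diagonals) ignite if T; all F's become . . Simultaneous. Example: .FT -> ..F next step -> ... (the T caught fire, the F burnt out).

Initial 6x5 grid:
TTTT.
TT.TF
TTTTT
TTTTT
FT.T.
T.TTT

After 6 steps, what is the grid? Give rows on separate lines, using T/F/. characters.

Step 1: 5 trees catch fire, 2 burn out
  TTTT.
  TT.F.
  TTTTF
  FTTTT
  .F.T.
  F.TTT
Step 2: 5 trees catch fire, 5 burn out
  TTTF.
  TT...
  FTTF.
  .FTTF
  ...T.
  ..TTT
Step 3: 6 trees catch fire, 5 burn out
  TTF..
  FT...
  .FF..
  ..FF.
  ...T.
  ..TTT
Step 4: 4 trees catch fire, 6 burn out
  FF...
  .F...
  .....
  .....
  ...F.
  ..TTT
Step 5: 1 trees catch fire, 4 burn out
  .....
  .....
  .....
  .....
  .....
  ..TFT
Step 6: 2 trees catch fire, 1 burn out
  .....
  .....
  .....
  .....
  .....
  ..F.F

.....
.....
.....
.....
.....
..F.F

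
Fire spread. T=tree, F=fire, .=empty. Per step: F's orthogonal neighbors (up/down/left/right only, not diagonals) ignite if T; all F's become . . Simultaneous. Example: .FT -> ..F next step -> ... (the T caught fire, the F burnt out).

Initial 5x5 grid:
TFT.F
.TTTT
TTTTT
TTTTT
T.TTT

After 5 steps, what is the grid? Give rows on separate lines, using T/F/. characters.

Step 1: 4 trees catch fire, 2 burn out
  F.F..
  .FTTF
  TTTTT
  TTTTT
  T.TTT
Step 2: 4 trees catch fire, 4 burn out
  .....
  ..FF.
  TFTTF
  TTTTT
  T.TTT
Step 3: 5 trees catch fire, 4 burn out
  .....
  .....
  F.FF.
  TFTTF
  T.TTT
Step 4: 4 trees catch fire, 5 burn out
  .....
  .....
  .....
  F.FF.
  T.TTF
Step 5: 3 trees catch fire, 4 burn out
  .....
  .....
  .....
  .....
  F.FF.

.....
.....
.....
.....
F.FF.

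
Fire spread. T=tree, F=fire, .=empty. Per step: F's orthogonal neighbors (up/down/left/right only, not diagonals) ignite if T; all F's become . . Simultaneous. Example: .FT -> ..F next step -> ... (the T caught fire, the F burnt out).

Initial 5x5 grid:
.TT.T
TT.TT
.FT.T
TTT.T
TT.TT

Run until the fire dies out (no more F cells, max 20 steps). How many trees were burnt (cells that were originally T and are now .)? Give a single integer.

Answer: 10

Derivation:
Step 1: +3 fires, +1 burnt (F count now 3)
Step 2: +5 fires, +3 burnt (F count now 5)
Step 3: +2 fires, +5 burnt (F count now 2)
Step 4: +0 fires, +2 burnt (F count now 0)
Fire out after step 4
Initially T: 17, now '.': 18
Total burnt (originally-T cells now '.'): 10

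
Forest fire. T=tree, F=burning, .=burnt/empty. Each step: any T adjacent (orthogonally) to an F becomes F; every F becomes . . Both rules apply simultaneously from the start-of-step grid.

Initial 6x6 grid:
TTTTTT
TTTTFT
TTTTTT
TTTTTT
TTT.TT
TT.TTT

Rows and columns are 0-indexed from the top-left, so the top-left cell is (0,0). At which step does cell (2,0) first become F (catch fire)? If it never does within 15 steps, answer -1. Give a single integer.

Step 1: cell (2,0)='T' (+4 fires, +1 burnt)
Step 2: cell (2,0)='T' (+6 fires, +4 burnt)
Step 3: cell (2,0)='T' (+6 fires, +6 burnt)
Step 4: cell (2,0)='T' (+6 fires, +6 burnt)
Step 5: cell (2,0)='F' (+6 fires, +6 burnt)
  -> target ignites at step 5
Step 6: cell (2,0)='.' (+2 fires, +6 burnt)
Step 7: cell (2,0)='.' (+2 fires, +2 burnt)
Step 8: cell (2,0)='.' (+1 fires, +2 burnt)
Step 9: cell (2,0)='.' (+0 fires, +1 burnt)
  fire out at step 9

5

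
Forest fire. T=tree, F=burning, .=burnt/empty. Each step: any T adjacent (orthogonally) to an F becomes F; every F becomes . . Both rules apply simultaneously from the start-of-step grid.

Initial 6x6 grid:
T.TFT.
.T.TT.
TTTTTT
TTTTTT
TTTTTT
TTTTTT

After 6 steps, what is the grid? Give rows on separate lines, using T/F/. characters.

Step 1: 3 trees catch fire, 1 burn out
  T.F.F.
  .T.FT.
  TTTTTT
  TTTTTT
  TTTTTT
  TTTTTT
Step 2: 2 trees catch fire, 3 burn out
  T.....
  .T..F.
  TTTFTT
  TTTTTT
  TTTTTT
  TTTTTT
Step 3: 3 trees catch fire, 2 burn out
  T.....
  .T....
  TTF.FT
  TTTFTT
  TTTTTT
  TTTTTT
Step 4: 5 trees catch fire, 3 burn out
  T.....
  .T....
  TF...F
  TTF.FT
  TTTFTT
  TTTTTT
Step 5: 7 trees catch fire, 5 burn out
  T.....
  .F....
  F.....
  TF...F
  TTF.FT
  TTTFTT
Step 6: 5 trees catch fire, 7 burn out
  T.....
  ......
  ......
  F.....
  TF...F
  TTF.FT

T.....
......
......
F.....
TF...F
TTF.FT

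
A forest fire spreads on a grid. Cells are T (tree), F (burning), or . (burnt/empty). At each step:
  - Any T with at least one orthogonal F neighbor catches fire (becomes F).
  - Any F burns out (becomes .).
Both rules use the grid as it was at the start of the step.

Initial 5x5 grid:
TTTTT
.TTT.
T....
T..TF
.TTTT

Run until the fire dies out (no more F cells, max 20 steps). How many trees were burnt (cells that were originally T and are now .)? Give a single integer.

Answer: 5

Derivation:
Step 1: +2 fires, +1 burnt (F count now 2)
Step 2: +1 fires, +2 burnt (F count now 1)
Step 3: +1 fires, +1 burnt (F count now 1)
Step 4: +1 fires, +1 burnt (F count now 1)
Step 5: +0 fires, +1 burnt (F count now 0)
Fire out after step 5
Initially T: 15, now '.': 15
Total burnt (originally-T cells now '.'): 5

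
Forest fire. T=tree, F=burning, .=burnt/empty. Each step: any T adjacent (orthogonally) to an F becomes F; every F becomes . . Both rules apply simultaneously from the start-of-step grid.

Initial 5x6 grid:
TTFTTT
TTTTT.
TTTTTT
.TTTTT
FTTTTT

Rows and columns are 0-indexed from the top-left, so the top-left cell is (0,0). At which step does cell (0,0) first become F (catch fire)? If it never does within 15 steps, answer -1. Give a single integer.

Step 1: cell (0,0)='T' (+4 fires, +2 burnt)
Step 2: cell (0,0)='F' (+7 fires, +4 burnt)
  -> target ignites at step 2
Step 3: cell (0,0)='.' (+7 fires, +7 burnt)
Step 4: cell (0,0)='.' (+4 fires, +7 burnt)
Step 5: cell (0,0)='.' (+3 fires, +4 burnt)
Step 6: cell (0,0)='.' (+1 fires, +3 burnt)
Step 7: cell (0,0)='.' (+0 fires, +1 burnt)
  fire out at step 7

2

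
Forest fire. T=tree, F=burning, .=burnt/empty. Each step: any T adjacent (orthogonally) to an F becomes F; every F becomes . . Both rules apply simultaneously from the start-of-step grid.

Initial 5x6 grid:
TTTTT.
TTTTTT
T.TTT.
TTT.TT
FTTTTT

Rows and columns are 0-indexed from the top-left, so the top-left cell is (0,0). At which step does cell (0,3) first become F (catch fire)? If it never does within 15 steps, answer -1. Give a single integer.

Step 1: cell (0,3)='T' (+2 fires, +1 burnt)
Step 2: cell (0,3)='T' (+3 fires, +2 burnt)
Step 3: cell (0,3)='T' (+3 fires, +3 burnt)
Step 4: cell (0,3)='T' (+4 fires, +3 burnt)
Step 5: cell (0,3)='T' (+5 fires, +4 burnt)
Step 6: cell (0,3)='T' (+4 fires, +5 burnt)
Step 7: cell (0,3)='F' (+2 fires, +4 burnt)
  -> target ignites at step 7
Step 8: cell (0,3)='.' (+2 fires, +2 burnt)
Step 9: cell (0,3)='.' (+0 fires, +2 burnt)
  fire out at step 9

7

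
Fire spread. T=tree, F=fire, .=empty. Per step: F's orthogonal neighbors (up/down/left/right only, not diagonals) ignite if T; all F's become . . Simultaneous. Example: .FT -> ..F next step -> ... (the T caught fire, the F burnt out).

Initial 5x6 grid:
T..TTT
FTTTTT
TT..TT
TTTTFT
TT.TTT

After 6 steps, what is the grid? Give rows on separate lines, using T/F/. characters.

Step 1: 7 trees catch fire, 2 burn out
  F..TTT
  .FTTTT
  FT..FT
  TTTF.F
  TT.TFT
Step 2: 8 trees catch fire, 7 burn out
  ...TTT
  ..FTFT
  .F...F
  FTF...
  TT.F.F
Step 3: 5 trees catch fire, 8 burn out
  ...TFT
  ...F.F
  ......
  .F....
  FT....
Step 4: 3 trees catch fire, 5 burn out
  ...F.F
  ......
  ......
  ......
  .F....
Step 5: 0 trees catch fire, 3 burn out
  ......
  ......
  ......
  ......
  ......
Step 6: 0 trees catch fire, 0 burn out
  ......
  ......
  ......
  ......
  ......

......
......
......
......
......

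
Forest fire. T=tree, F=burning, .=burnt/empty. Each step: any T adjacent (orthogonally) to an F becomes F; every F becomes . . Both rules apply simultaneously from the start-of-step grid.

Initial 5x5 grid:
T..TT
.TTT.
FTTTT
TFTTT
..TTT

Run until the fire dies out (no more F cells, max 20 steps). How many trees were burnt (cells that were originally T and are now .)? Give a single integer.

Answer: 16

Derivation:
Step 1: +3 fires, +2 burnt (F count now 3)
Step 2: +4 fires, +3 burnt (F count now 4)
Step 3: +4 fires, +4 burnt (F count now 4)
Step 4: +3 fires, +4 burnt (F count now 3)
Step 5: +1 fires, +3 burnt (F count now 1)
Step 6: +1 fires, +1 burnt (F count now 1)
Step 7: +0 fires, +1 burnt (F count now 0)
Fire out after step 7
Initially T: 17, now '.': 24
Total burnt (originally-T cells now '.'): 16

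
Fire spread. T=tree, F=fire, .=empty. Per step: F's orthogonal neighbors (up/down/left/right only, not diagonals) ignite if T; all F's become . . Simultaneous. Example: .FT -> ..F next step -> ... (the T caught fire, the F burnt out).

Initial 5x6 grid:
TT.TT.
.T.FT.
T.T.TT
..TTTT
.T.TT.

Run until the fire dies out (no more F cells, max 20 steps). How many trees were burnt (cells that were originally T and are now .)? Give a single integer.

Answer: 12

Derivation:
Step 1: +2 fires, +1 burnt (F count now 2)
Step 2: +2 fires, +2 burnt (F count now 2)
Step 3: +2 fires, +2 burnt (F count now 2)
Step 4: +3 fires, +2 burnt (F count now 3)
Step 5: +2 fires, +3 burnt (F count now 2)
Step 6: +1 fires, +2 burnt (F count now 1)
Step 7: +0 fires, +1 burnt (F count now 0)
Fire out after step 7
Initially T: 17, now '.': 25
Total burnt (originally-T cells now '.'): 12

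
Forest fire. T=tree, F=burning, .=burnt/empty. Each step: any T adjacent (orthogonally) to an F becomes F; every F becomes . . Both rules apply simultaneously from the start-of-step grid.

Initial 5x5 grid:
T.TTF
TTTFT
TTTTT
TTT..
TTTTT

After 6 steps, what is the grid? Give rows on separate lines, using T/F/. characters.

Step 1: 4 trees catch fire, 2 burn out
  T.TF.
  TTF.F
  TTTFT
  TTT..
  TTTTT
Step 2: 4 trees catch fire, 4 burn out
  T.F..
  TF...
  TTF.F
  TTT..
  TTTTT
Step 3: 3 trees catch fire, 4 burn out
  T....
  F....
  TF...
  TTF..
  TTTTT
Step 4: 4 trees catch fire, 3 burn out
  F....
  .....
  F....
  TF...
  TTFTT
Step 5: 3 trees catch fire, 4 burn out
  .....
  .....
  .....
  F....
  TF.FT
Step 6: 2 trees catch fire, 3 burn out
  .....
  .....
  .....
  .....
  F...F

.....
.....
.....
.....
F...F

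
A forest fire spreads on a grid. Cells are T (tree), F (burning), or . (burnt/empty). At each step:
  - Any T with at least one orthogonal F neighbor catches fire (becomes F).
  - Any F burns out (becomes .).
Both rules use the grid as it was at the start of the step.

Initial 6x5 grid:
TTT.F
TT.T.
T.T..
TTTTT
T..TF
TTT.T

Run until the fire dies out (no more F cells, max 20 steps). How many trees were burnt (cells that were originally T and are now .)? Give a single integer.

Answer: 18

Derivation:
Step 1: +3 fires, +2 burnt (F count now 3)
Step 2: +1 fires, +3 burnt (F count now 1)
Step 3: +1 fires, +1 burnt (F count now 1)
Step 4: +2 fires, +1 burnt (F count now 2)
Step 5: +1 fires, +2 burnt (F count now 1)
Step 6: +2 fires, +1 burnt (F count now 2)
Step 7: +2 fires, +2 burnt (F count now 2)
Step 8: +3 fires, +2 burnt (F count now 3)
Step 9: +2 fires, +3 burnt (F count now 2)
Step 10: +1 fires, +2 burnt (F count now 1)
Step 11: +0 fires, +1 burnt (F count now 0)
Fire out after step 11
Initially T: 19, now '.': 29
Total burnt (originally-T cells now '.'): 18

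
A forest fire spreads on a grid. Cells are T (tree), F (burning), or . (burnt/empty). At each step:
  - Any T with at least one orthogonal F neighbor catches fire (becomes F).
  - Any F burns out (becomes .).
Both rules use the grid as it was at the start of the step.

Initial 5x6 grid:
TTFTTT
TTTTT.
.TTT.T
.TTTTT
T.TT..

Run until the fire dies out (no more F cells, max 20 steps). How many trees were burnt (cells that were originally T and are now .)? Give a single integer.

Step 1: +3 fires, +1 burnt (F count now 3)
Step 2: +5 fires, +3 burnt (F count now 5)
Step 3: +6 fires, +5 burnt (F count now 6)
Step 4: +3 fires, +6 burnt (F count now 3)
Step 5: +2 fires, +3 burnt (F count now 2)
Step 6: +1 fires, +2 burnt (F count now 1)
Step 7: +1 fires, +1 burnt (F count now 1)
Step 8: +0 fires, +1 burnt (F count now 0)
Fire out after step 8
Initially T: 22, now '.': 29
Total burnt (originally-T cells now '.'): 21

Answer: 21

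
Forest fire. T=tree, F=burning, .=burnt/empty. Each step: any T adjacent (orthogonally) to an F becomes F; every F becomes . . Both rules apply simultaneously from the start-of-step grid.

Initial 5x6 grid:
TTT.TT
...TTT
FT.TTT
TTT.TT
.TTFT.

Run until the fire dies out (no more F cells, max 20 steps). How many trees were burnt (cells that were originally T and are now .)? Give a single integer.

Answer: 17

Derivation:
Step 1: +4 fires, +2 burnt (F count now 4)
Step 2: +4 fires, +4 burnt (F count now 4)
Step 3: +2 fires, +4 burnt (F count now 2)
Step 4: +3 fires, +2 burnt (F count now 3)
Step 5: +3 fires, +3 burnt (F count now 3)
Step 6: +1 fires, +3 burnt (F count now 1)
Step 7: +0 fires, +1 burnt (F count now 0)
Fire out after step 7
Initially T: 20, now '.': 27
Total burnt (originally-T cells now '.'): 17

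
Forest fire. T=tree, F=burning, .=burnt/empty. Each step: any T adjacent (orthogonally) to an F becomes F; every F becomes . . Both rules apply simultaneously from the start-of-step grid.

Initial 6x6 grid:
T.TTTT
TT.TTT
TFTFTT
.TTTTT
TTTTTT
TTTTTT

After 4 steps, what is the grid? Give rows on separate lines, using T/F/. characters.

Step 1: 7 trees catch fire, 2 burn out
  T.TTTT
  TF.FTT
  F.F.FT
  .FTFTT
  TTTTTT
  TTTTTT
Step 2: 8 trees catch fire, 7 burn out
  T.TFTT
  F...FT
  .....F
  ..F.FT
  TFTFTT
  TTTTTT
Step 3: 10 trees catch fire, 8 burn out
  F.F.FT
  .....F
  ......
  .....F
  F.F.FT
  TFTFTT
Step 4: 5 trees catch fire, 10 burn out
  .....F
  ......
  ......
  ......
  .....F
  F.F.FT

.....F
......
......
......
.....F
F.F.FT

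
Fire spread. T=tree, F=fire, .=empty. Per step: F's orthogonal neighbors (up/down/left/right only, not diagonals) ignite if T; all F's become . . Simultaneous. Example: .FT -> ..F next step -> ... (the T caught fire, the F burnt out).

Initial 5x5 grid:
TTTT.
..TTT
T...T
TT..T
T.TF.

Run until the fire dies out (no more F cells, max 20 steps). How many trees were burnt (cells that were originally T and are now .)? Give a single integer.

Answer: 1

Derivation:
Step 1: +1 fires, +1 burnt (F count now 1)
Step 2: +0 fires, +1 burnt (F count now 0)
Fire out after step 2
Initially T: 14, now '.': 12
Total burnt (originally-T cells now '.'): 1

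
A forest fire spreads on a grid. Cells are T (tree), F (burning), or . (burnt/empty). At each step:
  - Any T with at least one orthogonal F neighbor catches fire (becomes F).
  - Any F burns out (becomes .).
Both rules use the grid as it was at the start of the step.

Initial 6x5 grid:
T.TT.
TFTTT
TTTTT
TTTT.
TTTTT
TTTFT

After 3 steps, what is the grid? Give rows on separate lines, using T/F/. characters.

Step 1: 6 trees catch fire, 2 burn out
  T.TT.
  F.FTT
  TFTTT
  TTTT.
  TTTFT
  TTF.F
Step 2: 10 trees catch fire, 6 burn out
  F.FT.
  ...FT
  F.FTT
  TFTF.
  TTF.F
  TF...
Step 3: 7 trees catch fire, 10 burn out
  ...F.
  ....F
  ...FT
  F.F..
  TF...
  F....

...F.
....F
...FT
F.F..
TF...
F....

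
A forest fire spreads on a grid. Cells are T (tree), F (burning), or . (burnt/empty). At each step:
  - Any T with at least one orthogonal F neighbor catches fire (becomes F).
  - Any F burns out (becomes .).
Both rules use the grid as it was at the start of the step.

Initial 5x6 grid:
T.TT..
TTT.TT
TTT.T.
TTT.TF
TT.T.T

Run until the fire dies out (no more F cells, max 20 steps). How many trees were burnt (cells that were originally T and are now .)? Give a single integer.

Step 1: +2 fires, +1 burnt (F count now 2)
Step 2: +1 fires, +2 burnt (F count now 1)
Step 3: +1 fires, +1 burnt (F count now 1)
Step 4: +1 fires, +1 burnt (F count now 1)
Step 5: +0 fires, +1 burnt (F count now 0)
Fire out after step 5
Initially T: 20, now '.': 15
Total burnt (originally-T cells now '.'): 5

Answer: 5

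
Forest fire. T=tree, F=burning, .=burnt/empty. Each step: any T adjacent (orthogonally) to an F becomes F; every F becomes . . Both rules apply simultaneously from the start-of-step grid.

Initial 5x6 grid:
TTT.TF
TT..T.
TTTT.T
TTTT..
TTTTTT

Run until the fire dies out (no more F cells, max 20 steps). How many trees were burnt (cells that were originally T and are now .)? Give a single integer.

Answer: 2

Derivation:
Step 1: +1 fires, +1 burnt (F count now 1)
Step 2: +1 fires, +1 burnt (F count now 1)
Step 3: +0 fires, +1 burnt (F count now 0)
Fire out after step 3
Initially T: 22, now '.': 10
Total burnt (originally-T cells now '.'): 2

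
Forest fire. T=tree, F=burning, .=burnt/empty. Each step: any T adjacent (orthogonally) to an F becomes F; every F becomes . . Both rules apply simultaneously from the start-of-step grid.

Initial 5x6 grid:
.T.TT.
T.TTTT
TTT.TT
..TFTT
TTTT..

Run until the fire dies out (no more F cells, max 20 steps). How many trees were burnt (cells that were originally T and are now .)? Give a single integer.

Step 1: +3 fires, +1 burnt (F count now 3)
Step 2: +4 fires, +3 burnt (F count now 4)
Step 3: +5 fires, +4 burnt (F count now 5)
Step 4: +5 fires, +5 burnt (F count now 5)
Step 5: +2 fires, +5 burnt (F count now 2)
Step 6: +0 fires, +2 burnt (F count now 0)
Fire out after step 6
Initially T: 20, now '.': 29
Total burnt (originally-T cells now '.'): 19

Answer: 19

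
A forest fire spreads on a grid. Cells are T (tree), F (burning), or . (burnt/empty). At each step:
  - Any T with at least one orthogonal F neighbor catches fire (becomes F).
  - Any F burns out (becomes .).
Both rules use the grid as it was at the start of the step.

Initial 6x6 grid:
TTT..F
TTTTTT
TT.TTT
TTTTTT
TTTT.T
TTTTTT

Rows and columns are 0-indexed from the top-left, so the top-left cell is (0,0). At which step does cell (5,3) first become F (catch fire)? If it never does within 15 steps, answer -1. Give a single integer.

Step 1: cell (5,3)='T' (+1 fires, +1 burnt)
Step 2: cell (5,3)='T' (+2 fires, +1 burnt)
Step 3: cell (5,3)='T' (+3 fires, +2 burnt)
Step 4: cell (5,3)='T' (+4 fires, +3 burnt)
Step 5: cell (5,3)='T' (+4 fires, +4 burnt)
Step 6: cell (5,3)='T' (+6 fires, +4 burnt)
Step 7: cell (5,3)='F' (+5 fires, +6 burnt)
  -> target ignites at step 7
Step 8: cell (5,3)='.' (+3 fires, +5 burnt)
Step 9: cell (5,3)='.' (+2 fires, +3 burnt)
Step 10: cell (5,3)='.' (+1 fires, +2 burnt)
Step 11: cell (5,3)='.' (+0 fires, +1 burnt)
  fire out at step 11

7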